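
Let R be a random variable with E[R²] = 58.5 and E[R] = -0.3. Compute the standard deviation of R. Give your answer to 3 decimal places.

var(R) = 58.5 − (-0.3)² = 58.41
SD(R) = √58.41 ≈ 7.643

7.643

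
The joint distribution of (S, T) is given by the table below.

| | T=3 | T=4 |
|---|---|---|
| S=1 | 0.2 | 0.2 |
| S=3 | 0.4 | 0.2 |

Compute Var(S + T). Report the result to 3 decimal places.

1.040

E[S] = 2.2,  E[T] = 3.4,  E[ST] = 7.4
Var(S) = 5.8 − (2.2)² = 0.96;  Var(T) = 11.8 − (3.4)² = 0.24
cov(S,T) = 7.4 − (2.2)(3.4) = -0.08
Var(S + T) = (1)²·0.96 + (1)²·0.24 + 2·(1)·(1)·-0.08 = 1.04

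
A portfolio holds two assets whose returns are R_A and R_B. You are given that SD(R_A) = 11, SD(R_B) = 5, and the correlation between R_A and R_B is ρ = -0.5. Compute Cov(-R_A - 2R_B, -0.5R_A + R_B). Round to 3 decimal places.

10.500

var(R_A) = (11)² = 121;  var(R_B) = (5)² = 25
Cov(R_A,R_B) = ρ·SD(R_A)·SD(R_B) = -0.5·11·5 = -27.5
Cov(-R_A - 2R_B, -0.5R_A + R_B) = (-1)(-0.5)var(R_A) + (-2)(1)var(R_B) + [(-1)(1) + (-2)(-0.5)]Cov(R_A,R_B)
= 0.5·121 + -2·25 + 0·-27.5 = 10.5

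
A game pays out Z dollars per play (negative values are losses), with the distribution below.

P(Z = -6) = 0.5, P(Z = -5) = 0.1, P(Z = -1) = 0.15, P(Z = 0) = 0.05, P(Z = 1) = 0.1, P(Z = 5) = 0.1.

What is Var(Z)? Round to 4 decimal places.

E[Z] = (-6)(0.5) + (-5)(0.1) + (-1)(0.15) + (0)(0.05) + (1)(0.1) + (5)(0.1) = -3.05
E[Z²] = (-6)²(0.5) + (-5)²(0.1) + (-1)²(0.15) + (0)²(0.05) + (1)²(0.1) + (5)²(0.1) = 23.25
Var(Z) = E[Z²] − (E[Z])² = 23.25 − (-3.05)² = 13.9475

13.9475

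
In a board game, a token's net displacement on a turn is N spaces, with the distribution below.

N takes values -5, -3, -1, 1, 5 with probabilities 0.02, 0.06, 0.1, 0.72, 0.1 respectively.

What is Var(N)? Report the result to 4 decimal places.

3.6544

E[N] = (-5)(0.02) + (-3)(0.06) + (-1)(0.1) + (1)(0.72) + (5)(0.1) = 0.84
E[N²] = (-5)²(0.02) + (-3)²(0.06) + (-1)²(0.1) + (1)²(0.72) + (5)²(0.1) = 4.36
Var(N) = E[N²] − (E[N])² = 4.36 − (0.84)² = 3.6544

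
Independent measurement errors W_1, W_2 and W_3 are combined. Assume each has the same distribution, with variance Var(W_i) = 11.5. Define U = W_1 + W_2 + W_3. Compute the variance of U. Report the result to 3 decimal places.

By independence, Var(U) = (1)²Var(W_1) + (1)²Var(W_2) + (1)²Var(W_3)
= (1)²·11.5 + (1)²·11.5 + (1)²·11.5 = 34.5

34.500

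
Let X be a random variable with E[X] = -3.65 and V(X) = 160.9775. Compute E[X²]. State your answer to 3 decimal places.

E[X²] = V(X) + (E[X])² = 160.9775 + (-3.65)² = 174.3

174.300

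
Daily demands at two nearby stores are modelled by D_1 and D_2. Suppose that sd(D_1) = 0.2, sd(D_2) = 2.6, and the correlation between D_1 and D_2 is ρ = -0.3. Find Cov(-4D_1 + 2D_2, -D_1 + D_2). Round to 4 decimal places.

14.6160

Var(D_1) = (0.2)² = 0.04;  Var(D_2) = (2.6)² = 6.76
Cov(D_1,D_2) = ρ·sd(D_1)·sd(D_2) = -0.3·0.2·2.6 = -0.156
Cov(-4D_1 + 2D_2, -D_1 + D_2) = (-4)(-1)Var(D_1) + (2)(1)Var(D_2) + [(-4)(1) + (2)(-1)]Cov(D_1,D_2)
= 4·0.04 + 2·6.76 + -6·-0.156 = 14.616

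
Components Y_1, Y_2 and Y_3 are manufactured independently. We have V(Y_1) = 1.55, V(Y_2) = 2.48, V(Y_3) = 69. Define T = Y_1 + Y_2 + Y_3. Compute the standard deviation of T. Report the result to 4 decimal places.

8.5458

By independence, V(T) = (1)²V(Y_1) + (1)²V(Y_2) + (1)²V(Y_3)
= (1)²·1.55 + (1)²·2.48 + (1)²·69 = 73.03
σ(T) = √73.03 ≈ 8.5458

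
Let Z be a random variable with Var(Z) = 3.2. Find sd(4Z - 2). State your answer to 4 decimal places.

Var(4Z - 2) = (4)²·3.2 = 51.2
sd(4Z - 2) = √51.2 ≈ 7.1554

7.1554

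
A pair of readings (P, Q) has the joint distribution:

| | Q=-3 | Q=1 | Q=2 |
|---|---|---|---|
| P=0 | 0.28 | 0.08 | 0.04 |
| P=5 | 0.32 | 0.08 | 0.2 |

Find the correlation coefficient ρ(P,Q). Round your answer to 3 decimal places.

E[P] = 3,  E[Q] = -1.16
E[PQ] = -2.4
cov(P,Q) = E[PQ] − E[P]E[Q] = -2.4 − (3)(-1.16) = 1.08
Var(P) = 6,  Var(Q) = 5.1744
ρ = 1.08 / √(6·5.1744) ≈ 0.194

0.194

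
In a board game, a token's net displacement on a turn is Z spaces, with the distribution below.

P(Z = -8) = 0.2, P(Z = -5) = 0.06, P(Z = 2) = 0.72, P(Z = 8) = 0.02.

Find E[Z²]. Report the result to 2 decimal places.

18.46

E[Z²] = (-8)²(0.2) + (-5)²(0.06) + (2)²(0.72) + (8)²(0.02) = 18.46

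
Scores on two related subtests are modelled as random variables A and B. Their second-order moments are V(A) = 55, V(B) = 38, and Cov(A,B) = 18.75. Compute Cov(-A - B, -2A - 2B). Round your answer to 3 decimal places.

Cov(-A - B, -2A - 2B) = (-1)(-2)V(A) + (-1)(-2)V(B) + [(-1)(-2) + (-1)(-2)]Cov(A,B)
= 2·55 + 2·38 + 4·18.75 = 261

261.000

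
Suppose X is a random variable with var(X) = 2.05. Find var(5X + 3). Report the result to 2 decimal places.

51.25

var(5X + 3) = (5)²·var(X) = 25·2.05 = 51.25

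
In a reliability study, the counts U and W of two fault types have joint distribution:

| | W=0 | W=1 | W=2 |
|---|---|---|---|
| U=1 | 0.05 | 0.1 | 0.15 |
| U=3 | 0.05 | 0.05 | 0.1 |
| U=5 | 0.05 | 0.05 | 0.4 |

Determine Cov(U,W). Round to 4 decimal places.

0.3000

E[U] = 3.4,  E[W] = 1.5
E[UW] = 5.4
Cov(U,W) = E[UW] − E[U]E[W] = 5.4 − (3.4)(1.5) = 0.3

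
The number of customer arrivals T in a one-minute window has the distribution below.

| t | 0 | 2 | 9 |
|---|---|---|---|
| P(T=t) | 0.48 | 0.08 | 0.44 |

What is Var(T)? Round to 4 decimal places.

18.9856

E[T] = (0)(0.48) + (2)(0.08) + (9)(0.44) = 4.12
E[T²] = (0)²(0.48) + (2)²(0.08) + (9)²(0.44) = 35.96
Var(T) = E[T²] − (E[T])² = 35.96 − (4.12)² = 18.9856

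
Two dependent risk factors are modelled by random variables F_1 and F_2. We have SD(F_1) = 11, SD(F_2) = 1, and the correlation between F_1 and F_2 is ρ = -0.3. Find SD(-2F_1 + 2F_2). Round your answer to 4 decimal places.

22.6804

V(F_1) = (11)² = 121;  V(F_2) = (1)² = 1
cov(F_1,F_2) = ρ·SD(F_1)·SD(F_2) = -0.3·11·1 = -3.3
V(-2F_1 + 2F_2) = (-2)²·V(F_1) + (2)²·V(F_2) + 2·(-2)·(2)·cov(F_1,F_2)
= 4·121 + 4·1 + -8·-3.3 = 514.4
SD(-2F_1 + 2F_2) = √514.4 ≈ 22.6804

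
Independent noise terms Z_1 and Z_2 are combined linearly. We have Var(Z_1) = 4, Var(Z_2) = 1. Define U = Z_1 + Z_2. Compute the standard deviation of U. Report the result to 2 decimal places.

2.24

By independence, Var(U) = (1)²Var(Z_1) + (1)²Var(Z_2)
= (1)²·4 + (1)²·1 = 5
σ(U) = √5 ≈ 2.24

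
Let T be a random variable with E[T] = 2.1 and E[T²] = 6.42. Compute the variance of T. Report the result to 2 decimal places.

V(T) = 6.42 − (2.1)² = 2.01

2.01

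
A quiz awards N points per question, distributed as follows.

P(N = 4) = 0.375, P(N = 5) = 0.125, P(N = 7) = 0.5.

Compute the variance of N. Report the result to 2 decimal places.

1.98

E[N] = (4)(0.375) + (5)(0.125) + (7)(0.5) = 5.625
E[N²] = (4)²(0.375) + (5)²(0.125) + (7)²(0.5) = 33.625
V(N) = E[N²] − (E[N])² = 33.625 − (5.625)² = 1.984375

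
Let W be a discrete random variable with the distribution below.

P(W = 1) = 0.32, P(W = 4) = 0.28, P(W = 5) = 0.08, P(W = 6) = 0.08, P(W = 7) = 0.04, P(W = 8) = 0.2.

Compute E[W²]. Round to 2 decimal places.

24.44

E[W²] = (1)²(0.32) + (4)²(0.28) + (5)²(0.08) + (6)²(0.08) + (7)²(0.04) + (8)²(0.2) = 24.44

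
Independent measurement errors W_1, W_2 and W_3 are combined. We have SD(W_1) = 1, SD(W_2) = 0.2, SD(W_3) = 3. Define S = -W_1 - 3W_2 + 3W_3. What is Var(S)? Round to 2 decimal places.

82.36

Var(W_1) = 1, Var(W_2) = 0.04, Var(W_3) = 9
By independence, Var(S) = (-1)²Var(W_1) + (-3)²Var(W_2) + (3)²Var(W_3)
= (-1)²·1 + (-3)²·0.04 + (3)²·9 = 82.36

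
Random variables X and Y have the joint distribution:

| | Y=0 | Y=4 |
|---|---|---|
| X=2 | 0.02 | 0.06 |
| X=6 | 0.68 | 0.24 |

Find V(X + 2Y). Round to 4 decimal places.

12.3136

E[X] = 5.68,  E[Y] = 1.2,  E[XY] = 6.24
V(X) = 33.44 − (5.68)² = 1.1776;  V(Y) = 4.8 − (1.2)² = 3.36
Cov(X,Y) = 6.24 − (5.68)(1.2) = -0.576
V(X + 2Y) = (1)²·1.1776 + (2)²·3.36 + 2·(1)·(2)·-0.576 = 12.3136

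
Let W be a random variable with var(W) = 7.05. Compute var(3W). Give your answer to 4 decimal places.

63.4500

var(3W) = (3)²·var(W) = 9·7.05 = 63.45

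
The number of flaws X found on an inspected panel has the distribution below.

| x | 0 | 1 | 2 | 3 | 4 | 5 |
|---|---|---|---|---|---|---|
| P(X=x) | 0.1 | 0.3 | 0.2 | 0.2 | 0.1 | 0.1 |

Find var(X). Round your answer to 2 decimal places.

E[X] = (0)(0.1) + (1)(0.3) + (2)(0.2) + (3)(0.2) + (4)(0.1) + (5)(0.1) = 2.2
E[X²] = (0)²(0.1) + (1)²(0.3) + (2)²(0.2) + (3)²(0.2) + (4)²(0.1) + (5)²(0.1) = 7
var(X) = E[X²] − (E[X])² = 7 − (2.2)² = 2.16

2.16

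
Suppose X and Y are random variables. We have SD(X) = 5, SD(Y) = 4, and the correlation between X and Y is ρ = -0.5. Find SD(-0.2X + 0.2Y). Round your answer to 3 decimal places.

1.562

V(X) = (5)² = 25;  V(Y) = (4)² = 16
Cov(X,Y) = ρ·SD(X)·SD(Y) = -0.5·5·4 = -10
V(-0.2X + 0.2Y) = (-0.2)²·V(X) + (0.2)²·V(Y) + 2·(-0.2)·(0.2)·Cov(X,Y)
= 0.04·25 + 0.04·16 + -0.08·-10 = 2.44
SD(-0.2X + 0.2Y) = √2.44 ≈ 1.562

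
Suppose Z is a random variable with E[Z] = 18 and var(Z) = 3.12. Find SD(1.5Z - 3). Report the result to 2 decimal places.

var(1.5Z - 3) = (1.5)²·3.12 = 7.02
SD(1.5Z - 3) = √7.02 ≈ 2.65

2.65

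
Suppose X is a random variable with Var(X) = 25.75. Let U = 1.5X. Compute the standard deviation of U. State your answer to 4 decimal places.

7.6117

Var(1.5X) = (1.5)²·25.75 = 57.9375
SD(U) = √57.9375 ≈ 7.6117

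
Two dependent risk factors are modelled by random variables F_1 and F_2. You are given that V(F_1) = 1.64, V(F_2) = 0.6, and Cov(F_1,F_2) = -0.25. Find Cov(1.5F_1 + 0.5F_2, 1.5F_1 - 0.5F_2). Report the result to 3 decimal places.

3.540

Cov(1.5F_1 + 0.5F_2, 1.5F_1 - 0.5F_2) = (1.5)(1.5)V(F_1) + (0.5)(-0.5)V(F_2) + [(1.5)(-0.5) + (0.5)(1.5)]Cov(F_1,F_2)
= 2.25·1.64 + -0.25·0.6 + 0·-0.25 = 3.54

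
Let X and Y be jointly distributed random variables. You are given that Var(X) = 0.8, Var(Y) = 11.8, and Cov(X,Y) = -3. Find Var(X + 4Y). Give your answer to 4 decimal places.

165.6000

Var(X + 4Y) = (1)²·Var(X) + (4)²·Var(Y) + 2·(1)·(4)·Cov(X,Y)
= 1·0.8 + 16·11.8 + 8·-3 = 165.6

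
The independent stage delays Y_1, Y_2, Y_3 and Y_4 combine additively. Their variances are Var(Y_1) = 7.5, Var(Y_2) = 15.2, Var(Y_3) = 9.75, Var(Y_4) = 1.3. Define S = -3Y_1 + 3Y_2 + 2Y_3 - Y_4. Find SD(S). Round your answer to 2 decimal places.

15.64

By independence, Var(S) = (-3)²Var(Y_1) + (3)²Var(Y_2) + (2)²Var(Y_3) + (-1)²Var(Y_4)
= (-3)²·7.5 + (3)²·15.2 + (2)²·9.75 + (-1)²·1.3 = 244.6
SD(S) = √244.6 ≈ 15.64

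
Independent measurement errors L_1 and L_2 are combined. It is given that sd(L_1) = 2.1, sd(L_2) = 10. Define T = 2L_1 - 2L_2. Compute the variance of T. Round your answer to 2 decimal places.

Var(L_1) = 4.41, Var(L_2) = 100
By independence, Var(T) = (2)²Var(L_1) + (-2)²Var(L_2)
= (2)²·4.41 + (-2)²·100 = 417.64

417.64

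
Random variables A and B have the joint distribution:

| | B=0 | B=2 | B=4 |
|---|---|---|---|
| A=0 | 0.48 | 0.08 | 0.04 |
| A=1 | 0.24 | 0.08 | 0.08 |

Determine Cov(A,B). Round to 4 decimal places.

0.1600

E[A] = 0.4,  E[B] = 0.8
E[AB] = 0.48
Cov(A,B) = E[AB] − E[A]E[B] = 0.48 − (0.4)(0.8) = 0.16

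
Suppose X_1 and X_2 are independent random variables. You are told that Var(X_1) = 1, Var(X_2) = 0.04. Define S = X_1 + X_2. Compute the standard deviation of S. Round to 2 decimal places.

1.02

By independence, Var(S) = (1)²Var(X_1) + (1)²Var(X_2)
= (1)²·1 + (1)²·0.04 = 1.04
SD(S) = √1.04 ≈ 1.02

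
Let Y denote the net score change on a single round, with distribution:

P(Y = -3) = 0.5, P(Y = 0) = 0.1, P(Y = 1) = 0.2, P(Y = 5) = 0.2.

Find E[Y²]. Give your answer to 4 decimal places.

9.7000

E[Y²] = (-3)²(0.5) + (0)²(0.1) + (1)²(0.2) + (5)²(0.2) = 9.7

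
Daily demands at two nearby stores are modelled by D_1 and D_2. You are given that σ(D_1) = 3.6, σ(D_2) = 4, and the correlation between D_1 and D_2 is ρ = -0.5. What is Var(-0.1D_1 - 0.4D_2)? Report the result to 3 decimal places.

Var(D_1) = (3.6)² = 12.96;  Var(D_2) = (4)² = 16
Cov(D_1,D_2) = ρ·σ(D_1)·σ(D_2) = -0.5·3.6·4 = -7.2
Var(-0.1D_1 - 0.4D_2) = (-0.1)²·Var(D_1) + (-0.4)²·Var(D_2) + 2·(-0.1)·(-0.4)·Cov(D_1,D_2)
= 0.01·12.96 + 0.16·16 + 0.08·-7.2 = 2.1136

2.114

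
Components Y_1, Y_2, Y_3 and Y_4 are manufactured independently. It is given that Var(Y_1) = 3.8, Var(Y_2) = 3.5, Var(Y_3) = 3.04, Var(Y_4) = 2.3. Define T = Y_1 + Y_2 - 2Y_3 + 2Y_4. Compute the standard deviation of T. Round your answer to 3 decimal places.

5.354

By independence, Var(T) = (1)²Var(Y_1) + (1)²Var(Y_2) + (-2)²Var(Y_3) + (2)²Var(Y_4)
= (1)²·3.8 + (1)²·3.5 + (-2)²·3.04 + (2)²·2.3 = 28.66
SD(T) = √28.66 ≈ 5.354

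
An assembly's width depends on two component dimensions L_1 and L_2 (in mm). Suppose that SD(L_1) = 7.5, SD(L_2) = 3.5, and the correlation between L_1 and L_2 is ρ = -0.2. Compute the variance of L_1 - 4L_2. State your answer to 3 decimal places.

var(L_1) = (7.5)² = 56.25;  var(L_2) = (3.5)² = 12.25
cov(L_1,L_2) = ρ·SD(L_1)·SD(L_2) = -0.2·7.5·3.5 = -5.25
var(L_1 - 4L_2) = (1)²·var(L_1) + (-4)²·var(L_2) + 2·(1)·(-4)·cov(L_1,L_2)
= 1·56.25 + 16·12.25 + -8·-5.25 = 294.25

294.250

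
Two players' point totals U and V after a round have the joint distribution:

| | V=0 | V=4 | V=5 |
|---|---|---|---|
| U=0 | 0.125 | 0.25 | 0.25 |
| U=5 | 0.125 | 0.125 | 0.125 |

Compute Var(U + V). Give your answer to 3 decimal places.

E[U] = 1.875,  E[V] = 3.375,  E[UV] = 5.625
Var(U) = 9.375 − (1.875)² = 5.859375;  Var(V) = 15.375 − (3.375)² = 3.984375
cov(U,V) = 5.625 − (1.875)(3.375) = -0.703125
Var(U + V) = (1)²·5.859375 + (1)²·3.984375 + 2·(1)·(1)·-0.703125 = 8.4375

8.438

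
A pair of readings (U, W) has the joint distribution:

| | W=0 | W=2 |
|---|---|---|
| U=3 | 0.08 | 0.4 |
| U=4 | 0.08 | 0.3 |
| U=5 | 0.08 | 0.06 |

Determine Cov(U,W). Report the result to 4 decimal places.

-0.1632

E[U] = 3.66,  E[W] = 1.52
E[UW] = 5.4
Cov(U,W) = E[UW] − E[U]E[W] = 5.4 − (3.66)(1.52) = -0.1632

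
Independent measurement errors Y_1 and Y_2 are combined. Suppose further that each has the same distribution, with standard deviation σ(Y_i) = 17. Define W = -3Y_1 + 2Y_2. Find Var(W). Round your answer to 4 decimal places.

Var(Y_i) = (17)² = 289
By independence, Var(W) = (-3)²Var(Y_1) + (2)²Var(Y_2)
= (-3)²·289 + (2)²·289 = 3757

3757.0000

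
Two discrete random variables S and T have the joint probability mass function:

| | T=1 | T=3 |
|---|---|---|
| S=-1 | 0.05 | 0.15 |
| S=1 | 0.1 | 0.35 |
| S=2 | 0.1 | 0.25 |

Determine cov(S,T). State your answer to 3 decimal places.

E[S] = 0.95,  E[T] = 2.5
E[ST] = 2.35
cov(S,T) = E[ST] − E[S]E[T] = 2.35 − (0.95)(2.5) = -0.025

-0.025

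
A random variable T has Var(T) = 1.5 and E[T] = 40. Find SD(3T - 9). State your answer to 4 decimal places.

Var(3T - 9) = (3)²·1.5 = 13.5
SD(3T - 9) = √13.5 ≈ 3.6742

3.6742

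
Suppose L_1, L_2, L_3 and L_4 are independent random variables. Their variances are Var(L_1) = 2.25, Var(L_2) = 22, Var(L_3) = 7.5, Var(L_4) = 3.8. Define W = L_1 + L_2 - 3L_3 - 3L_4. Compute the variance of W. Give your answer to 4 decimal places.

By independence, Var(W) = (1)²Var(L_1) + (1)²Var(L_2) + (-3)²Var(L_3) + (-3)²Var(L_4)
= (1)²·2.25 + (1)²·22 + (-3)²·7.5 + (-3)²·3.8 = 125.95

125.9500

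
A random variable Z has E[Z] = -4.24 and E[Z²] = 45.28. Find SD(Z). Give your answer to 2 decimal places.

5.23

Var(Z) = 45.28 − (-4.24)² = 27.3024
SD(Z) = √27.3024 ≈ 5.23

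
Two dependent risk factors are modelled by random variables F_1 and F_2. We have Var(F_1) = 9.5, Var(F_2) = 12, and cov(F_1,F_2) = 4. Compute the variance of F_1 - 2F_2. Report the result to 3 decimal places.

41.500

Var(F_1 - 2F_2) = (1)²·Var(F_1) + (-2)²·Var(F_2) + 2·(1)·(-2)·cov(F_1,F_2)
= 1·9.5 + 4·12 + -4·4 = 41.5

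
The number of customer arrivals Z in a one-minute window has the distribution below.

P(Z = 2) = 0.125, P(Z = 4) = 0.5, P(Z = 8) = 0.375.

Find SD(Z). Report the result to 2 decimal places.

2.22

E[Z] = (2)(0.125) + (4)(0.5) + (8)(0.375) = 5.25
E[Z²] = (2)²(0.125) + (4)²(0.5) + (8)²(0.375) = 32.5
V(Z) = E[Z²] − (E[Z])² = 32.5 − (5.25)² = 4.9375
SD(Z) = √4.9375 ≈ 2.22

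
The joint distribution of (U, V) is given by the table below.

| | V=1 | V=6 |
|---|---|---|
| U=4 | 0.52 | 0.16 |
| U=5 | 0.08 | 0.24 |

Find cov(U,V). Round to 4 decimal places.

E[U] = 4.32,  E[V] = 3
E[UV] = 13.52
cov(U,V) = E[UV] − E[U]E[V] = 13.52 − (4.32)(3) = 0.56

0.5600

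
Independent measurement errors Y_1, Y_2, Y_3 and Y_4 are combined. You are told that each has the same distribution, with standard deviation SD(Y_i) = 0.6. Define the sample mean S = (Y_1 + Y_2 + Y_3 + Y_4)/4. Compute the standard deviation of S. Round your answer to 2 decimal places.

0.30

var(Y_i) = (0.6)² = 0.36
By independence, var(S) = (0.25)²var(Y_1) + (0.25)²var(Y_2) + (0.25)²var(Y_3) + (0.25)²var(Y_4)
= (0.25)²·0.36 + (0.25)²·0.36 + (0.25)²·0.36 + (0.25)²·0.36 = 0.09
SD(S) = √0.09 ≈ 0.30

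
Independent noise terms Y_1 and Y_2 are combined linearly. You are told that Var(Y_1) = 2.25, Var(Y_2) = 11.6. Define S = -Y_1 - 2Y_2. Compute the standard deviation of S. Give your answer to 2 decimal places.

6.97

By independence, Var(S) = (-1)²Var(Y_1) + (-2)²Var(Y_2)
= (-1)²·2.25 + (-2)²·11.6 = 48.65
σ(S) = √48.65 ≈ 6.97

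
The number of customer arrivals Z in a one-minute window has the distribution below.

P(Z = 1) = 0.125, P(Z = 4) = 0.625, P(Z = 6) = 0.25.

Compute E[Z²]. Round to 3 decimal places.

E[Z²] = (1)²(0.125) + (4)²(0.625) + (6)²(0.25) = 19.125

19.125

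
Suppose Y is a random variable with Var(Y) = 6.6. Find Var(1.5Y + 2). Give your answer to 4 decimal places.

Var(1.5Y + 2) = (1.5)²·Var(Y) = 2.25·6.6 = 14.85

14.8500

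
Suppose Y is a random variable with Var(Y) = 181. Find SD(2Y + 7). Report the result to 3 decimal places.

26.907

Var(2Y + 7) = (2)²·181 = 724
SD(2Y + 7) = √724 ≈ 26.907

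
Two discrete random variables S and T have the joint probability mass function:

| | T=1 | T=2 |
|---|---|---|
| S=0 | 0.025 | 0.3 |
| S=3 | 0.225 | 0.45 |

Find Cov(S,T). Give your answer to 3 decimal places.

E[S] = 2.025,  E[T] = 1.75
E[ST] = 3.375
Cov(S,T) = E[ST] − E[S]E[T] = 3.375 − (2.025)(1.75) = -0.16875

-0.169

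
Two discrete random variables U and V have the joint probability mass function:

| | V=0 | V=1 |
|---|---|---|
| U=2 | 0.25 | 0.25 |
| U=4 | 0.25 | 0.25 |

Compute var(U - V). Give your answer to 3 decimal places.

E[U] = 3,  E[V] = 0.5,  E[UV] = 1.5
var(U) = 10 − (3)² = 1;  var(V) = 0.5 − (0.5)² = 0.25
Cov(U,V) = 1.5 − (3)(0.5) = 0
var(U - V) = (1)²·1 + (-1)²·0.25 + 2·(1)·(-1)·0 = 1.25

1.250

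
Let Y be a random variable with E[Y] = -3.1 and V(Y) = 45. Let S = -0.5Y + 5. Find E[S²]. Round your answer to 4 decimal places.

E[-0.5Y + 5] = -0.5·-3.1 + 5 = 6.55
V(-0.5Y + 5) = (-0.5)²·45 = 11.25
E[S²] = V(S) + (E[S])² = 11.25 + (6.55)² = 54.1525

54.1525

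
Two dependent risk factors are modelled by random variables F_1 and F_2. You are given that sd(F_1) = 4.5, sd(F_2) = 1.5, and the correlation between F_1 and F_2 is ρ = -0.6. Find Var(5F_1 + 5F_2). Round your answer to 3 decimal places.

Var(F_1) = (4.5)² = 20.25;  Var(F_2) = (1.5)² = 2.25
Cov(F_1,F_2) = ρ·sd(F_1)·sd(F_2) = -0.6·4.5·1.5 = -4.05
Var(5F_1 + 5F_2) = (5)²·Var(F_1) + (5)²·Var(F_2) + 2·(5)·(5)·Cov(F_1,F_2)
= 25·20.25 + 25·2.25 + 50·-4.05 = 360

360.000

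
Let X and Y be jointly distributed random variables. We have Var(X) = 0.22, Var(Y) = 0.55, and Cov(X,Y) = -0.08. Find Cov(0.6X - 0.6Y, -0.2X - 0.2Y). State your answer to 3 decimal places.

0.040

Cov(0.6X - 0.6Y, -0.2X - 0.2Y) = (0.6)(-0.2)Var(X) + (-0.6)(-0.2)Var(Y) + [(0.6)(-0.2) + (-0.6)(-0.2)]Cov(X,Y)
= -0.12·0.22 + 0.12·0.55 + 0·-0.08 = 0.0396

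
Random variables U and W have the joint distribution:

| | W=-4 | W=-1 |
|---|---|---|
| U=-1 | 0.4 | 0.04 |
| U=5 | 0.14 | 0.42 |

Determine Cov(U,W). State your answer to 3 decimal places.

2.923

E[U] = 2.36,  E[W] = -2.62
E[UW] = -3.26
Cov(U,W) = E[UW] − E[U]E[W] = -3.26 − (2.36)(-2.62) = 2.9232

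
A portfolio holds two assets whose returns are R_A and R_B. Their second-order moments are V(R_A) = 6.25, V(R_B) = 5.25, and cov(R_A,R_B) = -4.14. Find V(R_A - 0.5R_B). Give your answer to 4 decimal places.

V(R_A - 0.5R_B) = (1)²·V(R_A) + (-0.5)²·V(R_B) + 2·(1)·(-0.5)·cov(R_A,R_B)
= 1·6.25 + 0.25·5.25 + -1·-4.14 = 11.7025

11.7025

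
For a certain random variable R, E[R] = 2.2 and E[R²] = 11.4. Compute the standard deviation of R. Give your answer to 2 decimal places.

Var(R) = 11.4 − (2.2)² = 6.56
σ(R) = √6.56 ≈ 2.56

2.56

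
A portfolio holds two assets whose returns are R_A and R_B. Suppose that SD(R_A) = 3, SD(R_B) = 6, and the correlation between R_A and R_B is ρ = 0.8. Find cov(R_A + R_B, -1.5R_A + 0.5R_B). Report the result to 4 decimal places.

Var(R_A) = (3)² = 9;  Var(R_B) = (6)² = 36
cov(R_A,R_B) = ρ·SD(R_A)·SD(R_B) = 0.8·3·6 = 14.4
cov(R_A + R_B, -1.5R_A + 0.5R_B) = (1)(-1.5)Var(R_A) + (1)(0.5)Var(R_B) + [(1)(0.5) + (1)(-1.5)]cov(R_A,R_B)
= -1.5·9 + 0.5·36 + -1·14.4 = -9.9

-9.9000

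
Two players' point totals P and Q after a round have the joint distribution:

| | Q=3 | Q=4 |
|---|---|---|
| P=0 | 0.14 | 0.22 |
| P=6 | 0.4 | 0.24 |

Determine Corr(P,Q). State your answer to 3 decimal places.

E[P] = 3.84,  E[Q] = 3.46
E[PQ] = 12.96
Cov(P,Q) = E[PQ] − E[P]E[Q] = 12.96 − (3.84)(3.46) = -0.3264
var(P) = 8.2944,  var(Q) = 0.2484
ρ = -0.3264 / √(8.2944·0.2484) ≈ -0.227

-0.227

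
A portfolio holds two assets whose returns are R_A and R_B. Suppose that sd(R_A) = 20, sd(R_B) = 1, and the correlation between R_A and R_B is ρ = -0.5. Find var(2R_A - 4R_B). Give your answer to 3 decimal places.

1776.000

var(R_A) = (20)² = 400;  var(R_B) = (1)² = 1
Cov(R_A,R_B) = ρ·sd(R_A)·sd(R_B) = -0.5·20·1 = -10
var(2R_A - 4R_B) = (2)²·var(R_A) + (-4)²·var(R_B) + 2·(2)·(-4)·Cov(R_A,R_B)
= 4·400 + 16·1 + -16·-10 = 1776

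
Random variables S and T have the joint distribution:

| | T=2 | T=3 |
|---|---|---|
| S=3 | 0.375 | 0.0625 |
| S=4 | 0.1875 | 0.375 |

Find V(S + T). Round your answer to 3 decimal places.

0.750

E[S] = 3.5625,  E[T] = 2.4375,  E[ST] = 8.8125
V(S) = 12.9375 − (3.5625)² = 0.24609375;  V(T) = 6.1875 − (2.4375)² = 0.24609375
cov(S,T) = 8.8125 − (3.5625)(2.4375) = 0.12890625
V(S + T) = (1)²·0.24609375 + (1)²·0.24609375 + 2·(1)·(1)·0.12890625 = 0.75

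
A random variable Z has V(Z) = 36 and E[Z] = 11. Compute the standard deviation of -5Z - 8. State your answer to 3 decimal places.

V(-5Z - 8) = (-5)²·36 = 900
SD(-5Z - 8) = √900 ≈ 30.000

30.000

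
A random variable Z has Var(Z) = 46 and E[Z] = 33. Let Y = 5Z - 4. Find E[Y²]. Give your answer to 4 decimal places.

27071.0000

E[5Z - 4] = 5·33 − 4 = 161
Var(5Z - 4) = (5)²·46 = 1150
E[Y²] = Var(Y) + (E[Y])² = 1150 + (161)² = 27071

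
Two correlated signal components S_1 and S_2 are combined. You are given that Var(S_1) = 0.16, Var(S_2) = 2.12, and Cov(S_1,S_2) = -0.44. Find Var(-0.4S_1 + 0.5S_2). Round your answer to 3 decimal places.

Var(-0.4S_1 + 0.5S_2) = (-0.4)²·Var(S_1) + (0.5)²·Var(S_2) + 2·(-0.4)·(0.5)·Cov(S_1,S_2)
= 0.16·0.16 + 0.25·2.12 + -0.4·-0.44 = 0.7316

0.732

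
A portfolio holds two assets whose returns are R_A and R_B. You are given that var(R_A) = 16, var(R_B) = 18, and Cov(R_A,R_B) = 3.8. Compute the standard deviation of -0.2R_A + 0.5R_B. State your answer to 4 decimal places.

var(-0.2R_A + 0.5R_B) = (-0.2)²·var(R_A) + (0.5)²·var(R_B) + 2·(-0.2)·(0.5)·Cov(R_A,R_B)
= 0.04·16 + 0.25·18 + -0.2·3.8 = 4.38
SD(-0.2R_A + 0.5R_B) = √4.38 ≈ 2.0928

2.0928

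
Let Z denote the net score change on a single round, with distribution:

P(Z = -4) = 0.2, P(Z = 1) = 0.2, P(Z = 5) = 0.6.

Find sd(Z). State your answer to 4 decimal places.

E[Z] = (-4)(0.2) + (1)(0.2) + (5)(0.6) = 2.4
E[Z²] = (-4)²(0.2) + (1)²(0.2) + (5)²(0.6) = 18.4
var(Z) = E[Z²] − (E[Z])² = 18.4 − (2.4)² = 12.64
sd(Z) = √12.64 ≈ 3.5553

3.5553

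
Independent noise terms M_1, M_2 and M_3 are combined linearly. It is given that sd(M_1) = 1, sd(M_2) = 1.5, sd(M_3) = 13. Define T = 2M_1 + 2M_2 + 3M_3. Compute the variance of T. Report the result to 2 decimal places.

1534.00

V(M_1) = 1, V(M_2) = 2.25, V(M_3) = 169
By independence, V(T) = (2)²V(M_1) + (2)²V(M_2) + (3)²V(M_3)
= (2)²·1 + (2)²·2.25 + (3)²·169 = 1534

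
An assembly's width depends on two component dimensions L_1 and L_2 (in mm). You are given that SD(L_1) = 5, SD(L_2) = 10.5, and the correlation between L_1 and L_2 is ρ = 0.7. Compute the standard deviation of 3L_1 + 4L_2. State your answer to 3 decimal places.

53.582

V(L_1) = (5)² = 25;  V(L_2) = (10.5)² = 110.25
Cov(L_1,L_2) = ρ·SD(L_1)·SD(L_2) = 0.7·5·10.5 = 36.75
V(3L_1 + 4L_2) = (3)²·V(L_1) + (4)²·V(L_2) + 2·(3)·(4)·Cov(L_1,L_2)
= 9·25 + 16·110.25 + 24·36.75 = 2871
SD(3L_1 + 4L_2) = √2871 ≈ 53.582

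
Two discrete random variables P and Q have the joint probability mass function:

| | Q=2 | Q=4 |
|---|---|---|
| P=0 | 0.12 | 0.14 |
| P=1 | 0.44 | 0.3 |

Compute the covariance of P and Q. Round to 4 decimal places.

E[P] = 0.74,  E[Q] = 2.88
E[PQ] = 2.08
cov(P,Q) = E[PQ] − E[P]E[Q] = 2.08 − (0.74)(2.88) = -0.0512

-0.0512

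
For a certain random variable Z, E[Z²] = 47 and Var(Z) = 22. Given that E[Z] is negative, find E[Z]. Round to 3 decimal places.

-5.000

(E[Z])² = E[Z²] − Var(Z) = 47 − 22 = 25
E[Z] = −√25 = -5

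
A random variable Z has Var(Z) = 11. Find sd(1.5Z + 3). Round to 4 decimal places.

4.9749

Var(1.5Z + 3) = (1.5)²·11 = 24.75
sd(1.5Z + 3) = √24.75 ≈ 4.9749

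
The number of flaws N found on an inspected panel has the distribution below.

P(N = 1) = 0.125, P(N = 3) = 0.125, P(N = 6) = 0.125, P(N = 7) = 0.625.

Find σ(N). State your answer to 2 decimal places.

2.18

E[N] = (1)(0.125) + (3)(0.125) + (6)(0.125) + (7)(0.625) = 5.625
E[N²] = (1)²(0.125) + (3)²(0.125) + (6)²(0.125) + (7)²(0.625) = 36.375
Var(N) = E[N²] − (E[N])² = 36.375 − (5.625)² = 4.734375
σ(N) = √4.734375 ≈ 2.18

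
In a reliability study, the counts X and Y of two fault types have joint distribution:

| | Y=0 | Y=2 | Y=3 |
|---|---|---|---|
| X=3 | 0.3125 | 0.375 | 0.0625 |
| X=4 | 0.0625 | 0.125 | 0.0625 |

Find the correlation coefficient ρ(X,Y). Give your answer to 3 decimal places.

E[X] = 3.25,  E[Y] = 1.375
E[XY] = 4.5625
cov(X,Y) = E[XY] − E[X]E[Y] = 4.5625 − (3.25)(1.375) = 0.09375
V(X) = 0.1875,  V(Y) = 1.234375
ρ = 0.09375 / √(0.1875·1.234375) ≈ 0.195

0.195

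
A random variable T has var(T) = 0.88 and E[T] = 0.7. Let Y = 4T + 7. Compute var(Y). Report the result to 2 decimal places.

var(4T + 7) = (4)²·var(T) = 16·0.88 = 14.08

14.08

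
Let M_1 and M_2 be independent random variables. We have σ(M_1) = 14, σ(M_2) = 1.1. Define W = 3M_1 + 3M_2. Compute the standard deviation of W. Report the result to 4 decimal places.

Var(M_1) = 196, Var(M_2) = 1.21
By independence, Var(W) = (3)²Var(M_1) + (3)²Var(M_2)
= (3)²·196 + (3)²·1.21 = 1774.89
σ(W) = √1774.89 ≈ 42.1294

42.1294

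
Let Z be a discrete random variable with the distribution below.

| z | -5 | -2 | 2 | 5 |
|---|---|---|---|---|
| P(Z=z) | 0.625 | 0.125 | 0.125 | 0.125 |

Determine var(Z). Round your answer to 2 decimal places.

13.50

E[Z] = (-5)(0.625) + (-2)(0.125) + (2)(0.125) + (5)(0.125) = -2.5
E[Z²] = (-5)²(0.625) + (-2)²(0.125) + (2)²(0.125) + (5)²(0.125) = 19.75
var(Z) = E[Z²] − (E[Z])² = 19.75 − (-2.5)² = 13.5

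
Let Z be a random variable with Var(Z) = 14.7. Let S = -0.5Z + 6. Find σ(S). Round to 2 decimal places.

1.92

Var(-0.5Z + 6) = (-0.5)²·14.7 = 3.675
σ(S) = √3.675 ≈ 1.92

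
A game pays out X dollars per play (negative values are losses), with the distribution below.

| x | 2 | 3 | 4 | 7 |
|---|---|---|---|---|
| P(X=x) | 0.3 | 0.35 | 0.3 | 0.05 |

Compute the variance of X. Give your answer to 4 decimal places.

1.3600

E[X] = (2)(0.3) + (3)(0.35) + (4)(0.3) + (7)(0.05) = 3.2
E[X²] = (2)²(0.3) + (3)²(0.35) + (4)²(0.3) + (7)²(0.05) = 11.6
Var(X) = E[X²] − (E[X])² = 11.6 − (3.2)² = 1.36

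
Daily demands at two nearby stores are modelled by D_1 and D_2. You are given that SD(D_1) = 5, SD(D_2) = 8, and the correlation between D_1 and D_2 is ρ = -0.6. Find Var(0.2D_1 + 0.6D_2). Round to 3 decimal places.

18.280

Var(D_1) = (5)² = 25;  Var(D_2) = (8)² = 64
Cov(D_1,D_2) = ρ·SD(D_1)·SD(D_2) = -0.6·5·8 = -24
Var(0.2D_1 + 0.6D_2) = (0.2)²·Var(D_1) + (0.6)²·Var(D_2) + 2·(0.2)·(0.6)·Cov(D_1,D_2)
= 0.04·25 + 0.36·64 + 0.24·-24 = 18.28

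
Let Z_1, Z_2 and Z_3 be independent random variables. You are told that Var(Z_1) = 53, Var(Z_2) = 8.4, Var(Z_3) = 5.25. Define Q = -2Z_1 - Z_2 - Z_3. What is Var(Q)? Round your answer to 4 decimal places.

By independence, Var(Q) = (-2)²Var(Z_1) + (-1)²Var(Z_2) + (-1)²Var(Z_3)
= (-2)²·53 + (-1)²·8.4 + (-1)²·5.25 = 225.65

225.6500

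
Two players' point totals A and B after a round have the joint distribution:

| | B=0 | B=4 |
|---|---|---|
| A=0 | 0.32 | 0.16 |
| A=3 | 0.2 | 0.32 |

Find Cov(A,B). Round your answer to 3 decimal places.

0.845

E[A] = 1.56,  E[B] = 1.92
E[AB] = 3.84
Cov(A,B) = E[AB] − E[A]E[B] = 3.84 − (1.56)(1.92) = 0.8448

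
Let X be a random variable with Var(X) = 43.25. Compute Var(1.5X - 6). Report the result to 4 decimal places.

Var(1.5X - 6) = (1.5)²·Var(X) = 2.25·43.25 = 97.3125

97.3125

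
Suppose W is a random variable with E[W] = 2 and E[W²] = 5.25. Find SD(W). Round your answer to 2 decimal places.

1.12

V(W) = 5.25 − (2)² = 1.25
SD(W) = √1.25 ≈ 1.12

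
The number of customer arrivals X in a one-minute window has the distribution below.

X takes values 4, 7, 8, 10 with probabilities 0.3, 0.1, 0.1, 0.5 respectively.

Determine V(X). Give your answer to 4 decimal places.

6.8100

E[X] = (4)(0.3) + (7)(0.1) + (8)(0.1) + (10)(0.5) = 7.7
E[X²] = (4)²(0.3) + (7)²(0.1) + (8)²(0.1) + (10)²(0.5) = 66.1
V(X) = E[X²] − (E[X])² = 66.1 − (7.7)² = 6.81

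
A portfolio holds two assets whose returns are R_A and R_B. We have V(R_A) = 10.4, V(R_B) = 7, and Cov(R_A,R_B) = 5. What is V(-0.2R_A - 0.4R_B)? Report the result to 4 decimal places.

2.3360

V(-0.2R_A - 0.4R_B) = (-0.2)²·V(R_A) + (-0.4)²·V(R_B) + 2·(-0.2)·(-0.4)·Cov(R_A,R_B)
= 0.04·10.4 + 0.16·7 + 0.16·5 = 2.336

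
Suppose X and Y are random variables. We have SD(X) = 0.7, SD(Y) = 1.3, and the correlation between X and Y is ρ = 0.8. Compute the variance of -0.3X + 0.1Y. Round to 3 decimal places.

0.017

Var(X) = (0.7)² = 0.49;  Var(Y) = (1.3)² = 1.69
Cov(X,Y) = ρ·SD(X)·SD(Y) = 0.8·0.7·1.3 = 0.728
Var(-0.3X + 0.1Y) = (-0.3)²·Var(X) + (0.1)²·Var(Y) + 2·(-0.3)·(0.1)·Cov(X,Y)
= 0.09·0.49 + 0.01·1.69 + -0.06·0.728 = 0.01732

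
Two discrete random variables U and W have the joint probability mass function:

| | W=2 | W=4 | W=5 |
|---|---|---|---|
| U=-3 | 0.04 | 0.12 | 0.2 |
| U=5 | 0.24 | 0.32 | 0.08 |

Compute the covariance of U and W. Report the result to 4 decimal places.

E[U] = 2.12,  E[W] = 3.72
E[UW] = 6.12
Cov(U,W) = E[UW] − E[U]E[W] = 6.12 − (2.12)(3.72) = -1.7664

-1.7664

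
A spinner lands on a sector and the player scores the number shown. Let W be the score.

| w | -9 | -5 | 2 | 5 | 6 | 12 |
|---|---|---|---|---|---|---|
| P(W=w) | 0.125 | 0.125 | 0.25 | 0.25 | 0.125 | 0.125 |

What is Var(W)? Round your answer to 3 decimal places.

E[W] = (-9)(0.125) + (-5)(0.125) + (2)(0.25) + (5)(0.25) + (6)(0.125) + (12)(0.125) = 2.25
E[W²] = (-9)²(0.125) + (-5)²(0.125) + (2)²(0.25) + (5)²(0.25) + (6)²(0.125) + (12)²(0.125) = 43
Var(W) = E[W²] − (E[W])² = 43 − (2.25)² = 37.9375

37.938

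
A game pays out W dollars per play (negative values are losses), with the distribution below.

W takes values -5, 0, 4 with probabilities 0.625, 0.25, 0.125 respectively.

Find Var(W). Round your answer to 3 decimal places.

E[W] = (-5)(0.625) + (0)(0.25) + (4)(0.125) = -2.625
E[W²] = (-5)²(0.625) + (0)²(0.25) + (4)²(0.125) = 17.625
Var(W) = E[W²] − (E[W])² = 17.625 − (-2.625)² = 10.734375

10.734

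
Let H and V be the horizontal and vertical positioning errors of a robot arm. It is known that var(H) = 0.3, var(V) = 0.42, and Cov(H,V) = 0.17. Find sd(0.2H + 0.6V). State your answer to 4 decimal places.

var(0.2H + 0.6V) = (0.2)²·var(H) + (0.6)²·var(V) + 2·(0.2)·(0.6)·Cov(H,V)
= 0.04·0.3 + 0.36·0.42 + 0.24·0.17 = 0.204
sd(0.2H + 0.6V) = √0.204 ≈ 0.4517

0.4517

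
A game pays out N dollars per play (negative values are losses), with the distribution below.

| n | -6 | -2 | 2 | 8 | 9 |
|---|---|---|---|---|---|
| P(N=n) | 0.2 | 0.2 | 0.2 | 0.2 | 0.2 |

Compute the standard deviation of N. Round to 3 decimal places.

5.741

E[N] = (-6)(0.2) + (-2)(0.2) + (2)(0.2) + (8)(0.2) + (9)(0.2) = 2.2
E[N²] = (-6)²(0.2) + (-2)²(0.2) + (2)²(0.2) + (8)²(0.2) + (9)²(0.2) = 37.8
V(N) = E[N²] − (E[N])² = 37.8 − (2.2)² = 32.96
SD(N) = √32.96 ≈ 5.741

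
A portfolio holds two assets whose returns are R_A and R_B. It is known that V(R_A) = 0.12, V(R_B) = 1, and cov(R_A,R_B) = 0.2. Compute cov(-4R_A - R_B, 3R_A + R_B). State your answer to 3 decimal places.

cov(-4R_A - R_B, 3R_A + R_B) = (-4)(3)V(R_A) + (-1)(1)V(R_B) + [(-4)(1) + (-1)(3)]cov(R_A,R_B)
= -12·0.12 + -1·1 + -7·0.2 = -3.84

-3.840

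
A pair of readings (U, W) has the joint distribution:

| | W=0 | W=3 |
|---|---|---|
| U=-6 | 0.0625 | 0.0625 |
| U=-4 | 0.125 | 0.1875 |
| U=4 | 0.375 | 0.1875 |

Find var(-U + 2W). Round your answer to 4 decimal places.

33.1094

E[U] = 0.25,  E[W] = 1.3125,  E[UW] = -1.125
var(U) = 18.5 − (0.25)² = 18.4375;  var(W) = 3.9375 − (1.3125)² = 2.21484375
Cov(U,W) = -1.125 − (0.25)(1.3125) = -1.453125
var(-U + 2W) = (-1)²·18.4375 + (2)²·2.21484375 + 2·(-1)·(2)·-1.453125 = 33.109375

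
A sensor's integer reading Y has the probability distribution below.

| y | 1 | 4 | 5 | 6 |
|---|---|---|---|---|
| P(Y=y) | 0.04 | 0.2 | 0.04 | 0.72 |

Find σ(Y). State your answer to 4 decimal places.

1.1960

E[Y] = (1)(0.04) + (4)(0.2) + (5)(0.04) + (6)(0.72) = 5.36
E[Y²] = (1)²(0.04) + (4)²(0.2) + (5)²(0.04) + (6)²(0.72) = 30.16
Var(Y) = E[Y²] − (E[Y])² = 30.16 − (5.36)² = 1.4304
σ(Y) = √1.4304 ≈ 1.1960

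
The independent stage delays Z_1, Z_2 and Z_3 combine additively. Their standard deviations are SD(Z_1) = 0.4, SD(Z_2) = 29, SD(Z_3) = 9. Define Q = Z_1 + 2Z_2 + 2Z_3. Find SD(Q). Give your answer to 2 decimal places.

Var(Z_1) = 0.16, Var(Z_2) = 841, Var(Z_3) = 81
By independence, Var(Q) = (1)²Var(Z_1) + (2)²Var(Z_2) + (2)²Var(Z_3)
= (1)²·0.16 + (2)²·841 + (2)²·81 = 3688.16
SD(Q) = √3688.16 ≈ 60.73

60.73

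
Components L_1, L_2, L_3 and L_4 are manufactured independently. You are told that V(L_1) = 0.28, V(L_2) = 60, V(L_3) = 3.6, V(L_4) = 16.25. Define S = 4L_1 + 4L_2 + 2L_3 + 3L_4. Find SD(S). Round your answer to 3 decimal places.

33.543

By independence, V(S) = (4)²V(L_1) + (4)²V(L_2) + (2)²V(L_3) + (3)²V(L_4)
= (4)²·0.28 + (4)²·60 + (2)²·3.6 + (3)²·16.25 = 1125.13
SD(S) = √1125.13 ≈ 33.543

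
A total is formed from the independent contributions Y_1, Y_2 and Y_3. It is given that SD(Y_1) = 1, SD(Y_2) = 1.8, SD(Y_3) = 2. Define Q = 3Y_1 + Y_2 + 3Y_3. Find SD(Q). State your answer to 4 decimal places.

6.9455

var(Y_1) = 1, var(Y_2) = 3.24, var(Y_3) = 4
By independence, var(Q) = (3)²var(Y_1) + (1)²var(Y_2) + (3)²var(Y_3)
= (3)²·1 + (1)²·3.24 + (3)²·4 = 48.24
SD(Q) = √48.24 ≈ 6.9455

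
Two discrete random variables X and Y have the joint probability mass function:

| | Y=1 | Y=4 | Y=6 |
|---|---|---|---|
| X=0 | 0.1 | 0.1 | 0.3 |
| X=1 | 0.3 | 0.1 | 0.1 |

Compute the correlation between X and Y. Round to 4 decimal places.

-0.4454

E[X] = 0.5,  E[Y] = 3.6
E[XY] = 1.3
cov(X,Y) = E[XY] − E[X]E[Y] = 1.3 − (0.5)(3.6) = -0.5
V(X) = 0.25,  V(Y) = 5.04
ρ = -0.5 / √(0.25·5.04) ≈ -0.4454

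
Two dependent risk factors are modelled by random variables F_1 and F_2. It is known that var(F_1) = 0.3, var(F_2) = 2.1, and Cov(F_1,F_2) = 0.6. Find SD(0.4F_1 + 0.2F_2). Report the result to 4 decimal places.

var(0.4F_1 + 0.2F_2) = (0.4)²·var(F_1) + (0.2)²·var(F_2) + 2·(0.4)·(0.2)·Cov(F_1,F_2)
= 0.16·0.3 + 0.04·2.1 + 0.16·0.6 = 0.228
SD(0.4F_1 + 0.2F_2) = √0.228 ≈ 0.4775

0.4775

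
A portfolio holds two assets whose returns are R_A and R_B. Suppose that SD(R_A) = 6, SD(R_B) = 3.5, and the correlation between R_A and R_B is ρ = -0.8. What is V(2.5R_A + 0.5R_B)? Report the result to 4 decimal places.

V(R_A) = (6)² = 36;  V(R_B) = (3.5)² = 12.25
Cov(R_A,R_B) = ρ·SD(R_A)·SD(R_B) = -0.8·6·3.5 = -16.8
V(2.5R_A + 0.5R_B) = (2.5)²·V(R_A) + (0.5)²·V(R_B) + 2·(2.5)·(0.5)·Cov(R_A,R_B)
= 6.25·36 + 0.25·12.25 + 2.5·-16.8 = 186.0625

186.0625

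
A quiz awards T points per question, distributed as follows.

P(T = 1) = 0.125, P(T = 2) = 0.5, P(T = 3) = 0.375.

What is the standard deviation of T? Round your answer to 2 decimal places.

0.66

E[T] = (1)(0.125) + (2)(0.5) + (3)(0.375) = 2.25
E[T²] = (1)²(0.125) + (2)²(0.5) + (3)²(0.375) = 5.5
V(T) = E[T²] − (E[T])² = 5.5 − (2.25)² = 0.4375
sd(T) = √0.4375 ≈ 0.66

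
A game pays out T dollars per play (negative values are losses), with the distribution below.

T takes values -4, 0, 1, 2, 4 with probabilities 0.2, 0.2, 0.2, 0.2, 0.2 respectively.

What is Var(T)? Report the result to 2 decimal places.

E[T] = (-4)(0.2) + (0)(0.2) + (1)(0.2) + (2)(0.2) + (4)(0.2) = 0.6
E[T²] = (-4)²(0.2) + (0)²(0.2) + (1)²(0.2) + (2)²(0.2) + (4)²(0.2) = 7.4
Var(T) = E[T²] − (E[T])² = 7.4 − (0.6)² = 7.04

7.04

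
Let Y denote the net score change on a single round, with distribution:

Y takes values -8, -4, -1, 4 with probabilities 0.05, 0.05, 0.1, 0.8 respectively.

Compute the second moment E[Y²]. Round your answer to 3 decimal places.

16.900

E[Y²] = (-8)²(0.05) + (-4)²(0.05) + (-1)²(0.1) + (4)²(0.8) = 16.9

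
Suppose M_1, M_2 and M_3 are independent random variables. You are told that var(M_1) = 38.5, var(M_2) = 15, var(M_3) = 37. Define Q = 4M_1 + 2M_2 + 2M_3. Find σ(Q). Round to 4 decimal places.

28.7054

By independence, var(Q) = (4)²var(M_1) + (2)²var(M_2) + (2)²var(M_3)
= (4)²·38.5 + (2)²·15 + (2)²·37 = 824
σ(Q) = √824 ≈ 28.7054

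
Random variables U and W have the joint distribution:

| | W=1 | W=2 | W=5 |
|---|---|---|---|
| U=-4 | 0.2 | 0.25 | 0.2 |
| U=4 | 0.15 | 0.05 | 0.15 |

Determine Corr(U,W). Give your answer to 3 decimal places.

0.066

E[U] = -1.2,  E[W] = 2.7
E[UW] = -2.8
Cov(U,W) = E[UW] − E[U]E[W] = -2.8 − (-1.2)(2.7) = 0.44
Var(U) = 14.56,  Var(W) = 3.01
ρ = 0.44 / √(14.56·3.01) ≈ 0.066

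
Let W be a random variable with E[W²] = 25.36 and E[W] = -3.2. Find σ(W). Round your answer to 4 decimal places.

3.8884

Var(W) = 25.36 − (-3.2)² = 15.12
σ(W) = √15.12 ≈ 3.8884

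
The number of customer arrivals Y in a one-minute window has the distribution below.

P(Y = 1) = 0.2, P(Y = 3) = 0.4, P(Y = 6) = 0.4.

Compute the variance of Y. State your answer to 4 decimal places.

E[Y] = (1)(0.2) + (3)(0.4) + (6)(0.4) = 3.8
E[Y²] = (1)²(0.2) + (3)²(0.4) + (6)²(0.4) = 18.2
var(Y) = E[Y²] − (E[Y])² = 18.2 − (3.8)² = 3.76

3.7600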